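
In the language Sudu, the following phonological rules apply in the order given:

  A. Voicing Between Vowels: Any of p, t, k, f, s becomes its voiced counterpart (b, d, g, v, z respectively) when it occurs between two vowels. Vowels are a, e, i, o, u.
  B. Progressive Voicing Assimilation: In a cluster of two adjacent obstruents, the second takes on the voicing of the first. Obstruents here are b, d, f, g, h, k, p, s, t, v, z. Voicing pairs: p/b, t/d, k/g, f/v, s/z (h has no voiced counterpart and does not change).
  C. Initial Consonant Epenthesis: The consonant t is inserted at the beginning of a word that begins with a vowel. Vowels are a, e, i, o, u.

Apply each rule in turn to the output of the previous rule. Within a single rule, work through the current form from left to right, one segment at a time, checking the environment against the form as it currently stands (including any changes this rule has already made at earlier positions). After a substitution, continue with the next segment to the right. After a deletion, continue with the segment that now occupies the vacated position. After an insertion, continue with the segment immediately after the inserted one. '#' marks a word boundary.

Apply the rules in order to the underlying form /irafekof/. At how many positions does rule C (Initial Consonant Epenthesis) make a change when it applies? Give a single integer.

1

A Voicing Between Vowels: [irafekof] → [iravegof]
B Progressive Voicing Assimilation: no change — [iravegof]
C Initial Consonant Epenthesis: [iravegof] → [tiravegof]
Rule C changed 1 position(s).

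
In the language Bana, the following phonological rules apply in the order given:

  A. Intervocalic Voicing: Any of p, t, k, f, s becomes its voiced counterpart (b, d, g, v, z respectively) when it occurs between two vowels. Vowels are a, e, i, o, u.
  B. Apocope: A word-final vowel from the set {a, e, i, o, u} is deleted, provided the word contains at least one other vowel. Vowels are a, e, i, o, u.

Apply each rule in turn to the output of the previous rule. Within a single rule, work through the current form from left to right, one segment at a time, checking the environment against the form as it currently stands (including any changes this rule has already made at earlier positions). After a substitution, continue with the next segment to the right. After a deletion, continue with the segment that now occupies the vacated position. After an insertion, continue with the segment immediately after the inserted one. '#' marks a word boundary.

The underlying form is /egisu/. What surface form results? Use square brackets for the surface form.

A Intervocalic Voicing: [egisu] → [egizu]
B Apocope: [egizu] → [egiz]

[egiz]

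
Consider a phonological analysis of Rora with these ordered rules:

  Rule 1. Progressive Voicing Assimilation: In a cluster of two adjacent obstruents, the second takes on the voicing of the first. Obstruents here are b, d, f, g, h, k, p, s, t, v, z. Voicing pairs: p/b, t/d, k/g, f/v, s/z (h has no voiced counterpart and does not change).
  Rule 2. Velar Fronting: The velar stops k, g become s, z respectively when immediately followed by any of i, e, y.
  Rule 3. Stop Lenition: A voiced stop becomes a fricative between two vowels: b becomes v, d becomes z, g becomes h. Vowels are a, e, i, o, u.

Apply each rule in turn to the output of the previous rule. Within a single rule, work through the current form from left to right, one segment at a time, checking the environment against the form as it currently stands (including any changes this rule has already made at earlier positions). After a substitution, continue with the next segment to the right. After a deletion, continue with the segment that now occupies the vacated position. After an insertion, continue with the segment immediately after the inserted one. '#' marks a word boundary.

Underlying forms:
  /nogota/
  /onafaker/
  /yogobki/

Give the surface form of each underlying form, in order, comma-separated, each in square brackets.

[nohota], [onafaser], [yohobzi]

/nogota/:
  Rule 1 Progressive Voicing Assimilation: no change — [nogota]
  Rule 2 Velar Fronting: no change — [nogota]
  Rule 3 Stop Lenition: [nogota] → [nohota]
/onafaker/:
  Rule 1 Progressive Voicing Assimilation: no change — [onafaker]
  Rule 2 Velar Fronting: [onafaker] → [onafaser]
  Rule 3 Stop Lenition: no change — [onafaser]
/yogobki/:
  Rule 1 Progressive Voicing Assimilation: [yogobki] → [yogobgi]
  Rule 2 Velar Fronting: [yogobgi] → [yogobzi]
  Rule 3 Stop Lenition: [yogobzi] → [yohobzi]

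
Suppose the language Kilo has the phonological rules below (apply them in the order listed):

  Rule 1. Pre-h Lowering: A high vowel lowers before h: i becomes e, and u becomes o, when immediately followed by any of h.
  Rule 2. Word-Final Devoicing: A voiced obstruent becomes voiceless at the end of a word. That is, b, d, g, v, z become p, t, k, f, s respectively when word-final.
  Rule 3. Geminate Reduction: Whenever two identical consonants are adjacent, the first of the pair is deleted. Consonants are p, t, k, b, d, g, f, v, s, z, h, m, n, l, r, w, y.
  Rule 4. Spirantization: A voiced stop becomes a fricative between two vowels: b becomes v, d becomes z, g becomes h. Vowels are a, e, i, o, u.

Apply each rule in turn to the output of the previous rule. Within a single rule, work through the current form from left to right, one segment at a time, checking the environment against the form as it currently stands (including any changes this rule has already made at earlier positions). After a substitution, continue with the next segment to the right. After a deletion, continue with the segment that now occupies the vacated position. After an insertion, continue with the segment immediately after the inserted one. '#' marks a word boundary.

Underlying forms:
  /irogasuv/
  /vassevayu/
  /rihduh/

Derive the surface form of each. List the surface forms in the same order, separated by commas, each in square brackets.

[irohasuf], [vasevayu], [rehdoh]

/irogasuv/:
  Rule 1 Pre-h Lowering: no change — [irogasuv]
  Rule 2 Word-Final Devoicing: [irogasuv] → [irogasuf]
  Rule 3 Geminate Reduction: no change — [irogasuf]
  Rule 4 Spirantization: [irogasuf] → [irohasuf]
/vassevayu/:
  Rule 1 Pre-h Lowering: no change — [vassevayu]
  Rule 2 Word-Final Devoicing: no change — [vassevayu]
  Rule 3 Geminate Reduction: [vassevayu] → [vasevayu]
  Rule 4 Spirantization: no change — [vasevayu]
/rihduh/:
  Rule 1 Pre-h Lowering: [rihduh] → [rehdoh]
  Rule 2 Word-Final Devoicing: no change — [rehdoh]
  Rule 3 Geminate Reduction: no change — [rehdoh]
  Rule 4 Spirantization: no change — [rehdoh]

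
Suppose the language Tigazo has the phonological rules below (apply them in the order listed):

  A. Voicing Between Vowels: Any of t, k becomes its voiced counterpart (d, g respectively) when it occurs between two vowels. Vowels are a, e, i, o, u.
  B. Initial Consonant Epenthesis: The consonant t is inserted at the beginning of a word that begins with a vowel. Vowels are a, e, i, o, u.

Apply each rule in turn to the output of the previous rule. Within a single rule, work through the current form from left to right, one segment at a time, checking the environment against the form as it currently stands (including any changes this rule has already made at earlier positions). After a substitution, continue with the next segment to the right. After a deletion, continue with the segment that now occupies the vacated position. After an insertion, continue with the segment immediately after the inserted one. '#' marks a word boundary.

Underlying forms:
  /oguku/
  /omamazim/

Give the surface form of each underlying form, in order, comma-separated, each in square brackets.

/oguku/:
  A Voicing Between Vowels: [oguku] → [ogugu]
  B Initial Consonant Epenthesis: [ogugu] → [togugu]
/omamazim/:
  A Voicing Between Vowels: no change — [omamazim]
  B Initial Consonant Epenthesis: [omamazim] → [tomamazim]

[togugu], [tomamazim]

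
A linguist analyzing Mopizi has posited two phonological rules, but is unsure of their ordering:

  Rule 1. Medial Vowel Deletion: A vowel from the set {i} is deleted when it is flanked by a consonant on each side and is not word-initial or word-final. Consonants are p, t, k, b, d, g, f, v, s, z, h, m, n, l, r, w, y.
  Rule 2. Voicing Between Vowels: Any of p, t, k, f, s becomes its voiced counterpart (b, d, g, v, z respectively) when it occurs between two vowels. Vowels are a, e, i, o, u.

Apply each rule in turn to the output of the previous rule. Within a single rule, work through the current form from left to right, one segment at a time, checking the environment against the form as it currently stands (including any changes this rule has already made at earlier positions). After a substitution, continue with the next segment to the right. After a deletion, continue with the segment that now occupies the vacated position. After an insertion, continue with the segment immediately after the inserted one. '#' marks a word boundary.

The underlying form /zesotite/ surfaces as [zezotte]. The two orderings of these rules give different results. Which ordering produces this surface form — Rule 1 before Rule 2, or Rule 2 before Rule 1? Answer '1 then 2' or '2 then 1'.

Order 1 then 2:
  1 Medial Vowel Deletion: [zesotite] → [zesotte]
  2 Voicing Between Vowels: [zesotte] → [zezotte]
  result: [zezotte]
Order 2 then 1:
  2 Voicing Between Vowels: [zesotite] → [zezodide]
  1 Medial Vowel Deletion: [zezodide] → [zezodde]
  result: [zezodde]

1 then 2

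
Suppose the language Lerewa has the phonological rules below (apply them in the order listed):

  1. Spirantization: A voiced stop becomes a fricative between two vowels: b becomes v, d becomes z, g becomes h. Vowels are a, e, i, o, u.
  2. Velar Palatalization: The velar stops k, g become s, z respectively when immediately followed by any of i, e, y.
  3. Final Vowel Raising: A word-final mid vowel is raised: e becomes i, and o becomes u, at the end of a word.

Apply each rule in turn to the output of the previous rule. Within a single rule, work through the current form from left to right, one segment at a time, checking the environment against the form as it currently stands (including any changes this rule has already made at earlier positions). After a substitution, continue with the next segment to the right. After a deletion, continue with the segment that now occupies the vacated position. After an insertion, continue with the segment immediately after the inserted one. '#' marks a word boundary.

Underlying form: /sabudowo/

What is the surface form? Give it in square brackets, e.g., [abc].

[savuzowu]

1 Spirantization: [sabudowo] → [savuzowo]
2 Velar Palatalization: no change — [savuzowo]
3 Final Vowel Raising: [savuzowo] → [savuzowu]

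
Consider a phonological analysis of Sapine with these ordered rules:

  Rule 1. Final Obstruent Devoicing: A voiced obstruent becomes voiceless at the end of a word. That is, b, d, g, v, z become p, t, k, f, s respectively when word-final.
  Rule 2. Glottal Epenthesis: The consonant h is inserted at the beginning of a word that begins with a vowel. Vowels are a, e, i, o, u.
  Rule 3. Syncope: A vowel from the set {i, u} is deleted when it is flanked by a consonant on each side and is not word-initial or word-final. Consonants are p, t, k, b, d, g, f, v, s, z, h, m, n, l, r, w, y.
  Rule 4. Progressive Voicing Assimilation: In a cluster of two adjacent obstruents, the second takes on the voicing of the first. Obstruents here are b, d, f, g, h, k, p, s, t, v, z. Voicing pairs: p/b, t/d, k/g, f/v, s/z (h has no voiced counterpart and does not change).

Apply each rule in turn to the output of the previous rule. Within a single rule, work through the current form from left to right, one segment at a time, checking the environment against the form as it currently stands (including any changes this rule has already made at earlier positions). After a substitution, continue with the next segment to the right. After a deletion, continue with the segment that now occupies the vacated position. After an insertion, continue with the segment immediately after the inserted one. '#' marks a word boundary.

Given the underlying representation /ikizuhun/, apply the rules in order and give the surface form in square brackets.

[hkshn]

Rule 1 Final Obstruent Devoicing: no change — [ikizuhun]
Rule 2 Glottal Epenthesis: [ikizuhun] → [hikizuhun]
Rule 3 Syncope: [hikizuhun] → [hkzhn]
Rule 4 Progressive Voicing Assimilation: [hkzhn] → [hkshn]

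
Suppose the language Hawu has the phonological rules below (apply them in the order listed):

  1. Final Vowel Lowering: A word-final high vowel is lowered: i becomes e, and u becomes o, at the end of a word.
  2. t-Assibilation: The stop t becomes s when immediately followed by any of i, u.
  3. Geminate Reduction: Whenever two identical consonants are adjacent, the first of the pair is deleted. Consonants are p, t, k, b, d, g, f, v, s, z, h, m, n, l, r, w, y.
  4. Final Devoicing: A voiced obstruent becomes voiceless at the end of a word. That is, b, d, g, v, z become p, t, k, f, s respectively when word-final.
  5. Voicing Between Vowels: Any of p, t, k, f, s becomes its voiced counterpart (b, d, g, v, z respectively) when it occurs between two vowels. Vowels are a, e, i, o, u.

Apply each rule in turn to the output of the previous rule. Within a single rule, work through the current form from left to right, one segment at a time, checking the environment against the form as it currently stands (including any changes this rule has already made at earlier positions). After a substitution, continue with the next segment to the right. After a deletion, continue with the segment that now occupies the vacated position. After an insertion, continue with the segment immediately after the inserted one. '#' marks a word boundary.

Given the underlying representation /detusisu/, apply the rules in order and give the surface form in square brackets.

1 Final Vowel Lowering: [detusisu] → [detusiso]
2 t-Assibilation: [detusiso] → [desusiso]
3 Geminate Reduction: no change — [desusiso]
4 Final Devoicing: no change — [desusiso]
5 Voicing Between Vowels: [desusiso] → [dezuzizo]

[dezuzizo]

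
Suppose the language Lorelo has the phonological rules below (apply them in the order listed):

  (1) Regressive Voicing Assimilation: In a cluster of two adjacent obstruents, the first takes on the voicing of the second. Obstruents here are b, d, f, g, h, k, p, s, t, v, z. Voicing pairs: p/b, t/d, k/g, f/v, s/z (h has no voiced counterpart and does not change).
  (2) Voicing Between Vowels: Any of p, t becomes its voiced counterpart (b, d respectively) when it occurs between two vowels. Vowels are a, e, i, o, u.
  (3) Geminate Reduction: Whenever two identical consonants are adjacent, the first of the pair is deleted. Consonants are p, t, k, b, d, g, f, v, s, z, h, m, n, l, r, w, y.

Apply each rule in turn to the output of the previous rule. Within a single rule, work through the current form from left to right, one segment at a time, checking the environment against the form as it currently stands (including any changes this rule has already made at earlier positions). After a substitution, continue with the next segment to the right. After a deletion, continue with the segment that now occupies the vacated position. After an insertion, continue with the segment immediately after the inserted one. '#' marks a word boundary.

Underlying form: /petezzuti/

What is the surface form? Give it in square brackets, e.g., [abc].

[pedezudi]

(1) Regressive Voicing Assimilation: no change — [petezzuti]
(2) Voicing Between Vowels: [petezzuti] → [pedezzudi]
(3) Geminate Reduction: [pedezzudi] → [pedezudi]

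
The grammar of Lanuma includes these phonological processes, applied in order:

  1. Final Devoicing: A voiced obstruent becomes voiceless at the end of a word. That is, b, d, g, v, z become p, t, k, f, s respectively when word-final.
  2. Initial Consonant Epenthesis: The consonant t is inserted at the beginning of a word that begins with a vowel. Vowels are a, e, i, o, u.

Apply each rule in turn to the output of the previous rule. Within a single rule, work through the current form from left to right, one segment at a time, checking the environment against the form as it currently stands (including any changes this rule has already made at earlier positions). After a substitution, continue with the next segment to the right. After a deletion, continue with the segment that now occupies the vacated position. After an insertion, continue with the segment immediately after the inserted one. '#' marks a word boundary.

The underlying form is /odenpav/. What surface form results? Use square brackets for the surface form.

1 Final Devoicing: [odenpav] → [odenpaf]
2 Initial Consonant Epenthesis: [odenpaf] → [todenpaf]

[todenpaf]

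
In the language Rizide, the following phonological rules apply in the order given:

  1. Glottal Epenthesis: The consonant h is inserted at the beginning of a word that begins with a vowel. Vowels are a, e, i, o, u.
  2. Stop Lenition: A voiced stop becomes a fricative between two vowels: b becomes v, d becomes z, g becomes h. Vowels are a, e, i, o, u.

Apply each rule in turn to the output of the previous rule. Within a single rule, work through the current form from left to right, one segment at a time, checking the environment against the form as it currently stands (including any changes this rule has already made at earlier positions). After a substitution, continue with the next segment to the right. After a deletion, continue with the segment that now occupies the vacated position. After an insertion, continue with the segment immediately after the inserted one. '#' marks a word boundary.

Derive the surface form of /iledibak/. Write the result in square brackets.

[hilezivak]

1 Glottal Epenthesis: [iledibak] → [hiledibak]
2 Stop Lenition: [hiledibak] → [hilezivak]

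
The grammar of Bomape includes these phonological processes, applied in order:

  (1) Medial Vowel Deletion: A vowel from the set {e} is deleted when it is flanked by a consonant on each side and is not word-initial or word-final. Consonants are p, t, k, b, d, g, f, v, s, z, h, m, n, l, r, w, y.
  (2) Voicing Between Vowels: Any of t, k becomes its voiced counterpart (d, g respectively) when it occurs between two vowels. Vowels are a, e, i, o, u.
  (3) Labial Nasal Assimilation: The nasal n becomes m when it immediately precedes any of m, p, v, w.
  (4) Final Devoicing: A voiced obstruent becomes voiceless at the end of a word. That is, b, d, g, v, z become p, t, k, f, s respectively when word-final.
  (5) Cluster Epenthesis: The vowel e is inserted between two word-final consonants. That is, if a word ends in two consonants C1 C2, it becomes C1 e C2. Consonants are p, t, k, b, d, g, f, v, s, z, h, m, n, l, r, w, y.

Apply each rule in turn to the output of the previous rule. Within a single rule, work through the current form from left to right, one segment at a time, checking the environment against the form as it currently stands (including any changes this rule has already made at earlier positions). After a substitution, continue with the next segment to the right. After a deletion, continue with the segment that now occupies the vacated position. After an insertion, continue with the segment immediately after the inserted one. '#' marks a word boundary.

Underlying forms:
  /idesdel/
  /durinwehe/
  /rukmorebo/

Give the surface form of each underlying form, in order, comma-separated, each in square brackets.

/idesdel/:
  (1) Medial Vowel Deletion: [idesdel] → [idsdl]
  (2) Voicing Between Vowels: no change — [idsdl]
  (3) Labial Nasal Assimilation: no change — [idsdl]
  (4) Final Devoicing: no change — [idsdl]
  (5) Cluster Epenthesis: [idsdl] → [idsdel]
/durinwehe/:
  (1) Medial Vowel Deletion: [durinwehe] → [durinwhe]
  (2) Voicing Between Vowels: no change — [durinwhe]
  (3) Labial Nasal Assimilation: [durinwhe] → [durimwhe]
  (4) Final Devoicing: no change — [durimwhe]
  (5) Cluster Epenthesis: no change — [durimwhe]
/rukmorebo/:
  (1) Medial Vowel Deletion: [rukmorebo] → [rukmorbo]
  (2) Voicing Between Vowels: no change — [rukmorbo]
  (3) Labial Nasal Assimilation: no change — [rukmorbo]
  (4) Final Devoicing: no change — [rukmorbo]
  (5) Cluster Epenthesis: no change — [rukmorbo]

[idsdel], [durimwhe], [rukmorbo]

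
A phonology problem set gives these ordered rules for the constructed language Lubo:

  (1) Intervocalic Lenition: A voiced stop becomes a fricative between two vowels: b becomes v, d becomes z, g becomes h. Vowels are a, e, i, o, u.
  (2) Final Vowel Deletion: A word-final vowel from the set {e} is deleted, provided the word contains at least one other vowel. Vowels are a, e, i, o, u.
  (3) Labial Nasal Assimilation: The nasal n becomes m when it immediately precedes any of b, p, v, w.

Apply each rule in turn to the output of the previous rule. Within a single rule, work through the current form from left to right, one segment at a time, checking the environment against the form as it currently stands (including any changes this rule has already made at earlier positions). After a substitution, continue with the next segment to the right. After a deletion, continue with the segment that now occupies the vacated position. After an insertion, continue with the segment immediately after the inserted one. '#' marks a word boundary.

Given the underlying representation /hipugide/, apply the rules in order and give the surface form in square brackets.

(1) Intervocalic Lenition: [hipugide] → [hipuhize]
(2) Final Vowel Deletion: [hipuhize] → [hipuhiz]
(3) Labial Nasal Assimilation: no change — [hipuhiz]

[hipuhiz]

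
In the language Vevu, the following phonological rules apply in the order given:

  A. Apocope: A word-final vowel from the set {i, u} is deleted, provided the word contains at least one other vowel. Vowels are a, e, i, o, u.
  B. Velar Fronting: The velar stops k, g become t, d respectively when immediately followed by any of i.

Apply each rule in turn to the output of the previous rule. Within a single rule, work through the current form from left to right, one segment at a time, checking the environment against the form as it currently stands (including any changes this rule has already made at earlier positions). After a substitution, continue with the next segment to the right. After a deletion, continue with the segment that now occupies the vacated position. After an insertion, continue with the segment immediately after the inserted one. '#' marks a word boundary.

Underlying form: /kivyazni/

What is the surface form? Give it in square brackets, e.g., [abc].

A Apocope: [kivyazni] → [kivyazn]
B Velar Fronting: [kivyazn] → [tivyazn]

[tivyazn]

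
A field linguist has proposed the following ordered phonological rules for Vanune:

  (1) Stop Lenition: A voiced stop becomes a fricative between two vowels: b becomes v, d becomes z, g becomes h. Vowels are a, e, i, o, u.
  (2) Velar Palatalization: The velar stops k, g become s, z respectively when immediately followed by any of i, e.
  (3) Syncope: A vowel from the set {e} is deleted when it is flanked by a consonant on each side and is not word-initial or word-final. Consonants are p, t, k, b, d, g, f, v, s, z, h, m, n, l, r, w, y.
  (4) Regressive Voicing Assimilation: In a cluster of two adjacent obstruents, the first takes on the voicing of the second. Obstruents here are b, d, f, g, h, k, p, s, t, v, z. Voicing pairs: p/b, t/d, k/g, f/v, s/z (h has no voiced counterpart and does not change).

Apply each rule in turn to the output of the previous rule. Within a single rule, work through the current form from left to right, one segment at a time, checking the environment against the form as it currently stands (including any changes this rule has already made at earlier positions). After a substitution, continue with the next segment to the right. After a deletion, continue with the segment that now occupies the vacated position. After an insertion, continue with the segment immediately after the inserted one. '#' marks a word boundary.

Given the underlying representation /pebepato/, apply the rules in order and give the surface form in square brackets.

(1) Stop Lenition: [pebepato] → [pevepato]
(2) Velar Palatalization: no change — [pevepato]
(3) Syncope: [pevepato] → [pvpato]
(4) Regressive Voicing Assimilation: [pvpato] → [bfpato]

[bfpato]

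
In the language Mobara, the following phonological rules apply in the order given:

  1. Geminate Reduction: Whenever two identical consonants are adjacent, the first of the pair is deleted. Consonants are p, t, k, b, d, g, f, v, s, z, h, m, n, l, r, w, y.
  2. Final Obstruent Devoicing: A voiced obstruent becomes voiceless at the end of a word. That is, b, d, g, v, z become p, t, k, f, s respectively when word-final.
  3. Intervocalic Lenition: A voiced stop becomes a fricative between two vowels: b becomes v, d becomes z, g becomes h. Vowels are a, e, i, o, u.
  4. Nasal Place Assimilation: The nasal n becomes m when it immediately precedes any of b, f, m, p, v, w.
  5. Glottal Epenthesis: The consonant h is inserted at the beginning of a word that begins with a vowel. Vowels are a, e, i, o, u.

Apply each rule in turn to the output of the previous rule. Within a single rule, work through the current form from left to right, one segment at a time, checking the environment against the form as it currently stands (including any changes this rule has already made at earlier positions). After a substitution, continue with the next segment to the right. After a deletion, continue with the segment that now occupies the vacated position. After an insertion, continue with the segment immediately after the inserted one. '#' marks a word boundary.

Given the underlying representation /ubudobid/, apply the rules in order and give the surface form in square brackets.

1 Geminate Reduction: no change — [ubudobid]
2 Final Obstruent Devoicing: [ubudobid] → [ubudobit]
3 Intervocalic Lenition: [ubudobit] → [uvuzovit]
4 Nasal Place Assimilation: no change — [uvuzovit]
5 Glottal Epenthesis: [uvuzovit] → [huvuzovit]

[huvuzovit]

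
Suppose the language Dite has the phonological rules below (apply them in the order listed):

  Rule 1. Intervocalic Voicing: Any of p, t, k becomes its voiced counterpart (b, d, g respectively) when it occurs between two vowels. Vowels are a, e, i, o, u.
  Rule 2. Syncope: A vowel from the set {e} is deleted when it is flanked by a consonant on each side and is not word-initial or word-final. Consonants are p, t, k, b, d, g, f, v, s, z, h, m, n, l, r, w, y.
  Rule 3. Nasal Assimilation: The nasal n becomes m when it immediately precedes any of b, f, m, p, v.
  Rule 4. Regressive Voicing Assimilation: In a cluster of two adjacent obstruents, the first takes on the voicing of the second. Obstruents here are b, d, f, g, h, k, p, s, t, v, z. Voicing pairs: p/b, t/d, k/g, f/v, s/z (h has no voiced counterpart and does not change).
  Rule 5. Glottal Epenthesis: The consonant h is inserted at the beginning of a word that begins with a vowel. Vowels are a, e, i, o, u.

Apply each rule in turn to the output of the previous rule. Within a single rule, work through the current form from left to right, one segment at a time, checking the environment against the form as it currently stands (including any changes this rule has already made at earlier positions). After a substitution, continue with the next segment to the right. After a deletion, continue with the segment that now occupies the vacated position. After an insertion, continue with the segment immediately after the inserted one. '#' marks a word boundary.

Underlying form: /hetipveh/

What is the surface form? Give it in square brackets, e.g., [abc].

Rule 1 Intervocalic Voicing: [hetipveh] → [hedipveh]
Rule 2 Syncope: [hedipveh] → [hdipvh]
Rule 3 Nasal Assimilation: no change — [hdipvh]
Rule 4 Regressive Voicing Assimilation: [hdipvh] → [hdibfh]
Rule 5 Glottal Epenthesis: no change — [hdibfh]

[hdibfh]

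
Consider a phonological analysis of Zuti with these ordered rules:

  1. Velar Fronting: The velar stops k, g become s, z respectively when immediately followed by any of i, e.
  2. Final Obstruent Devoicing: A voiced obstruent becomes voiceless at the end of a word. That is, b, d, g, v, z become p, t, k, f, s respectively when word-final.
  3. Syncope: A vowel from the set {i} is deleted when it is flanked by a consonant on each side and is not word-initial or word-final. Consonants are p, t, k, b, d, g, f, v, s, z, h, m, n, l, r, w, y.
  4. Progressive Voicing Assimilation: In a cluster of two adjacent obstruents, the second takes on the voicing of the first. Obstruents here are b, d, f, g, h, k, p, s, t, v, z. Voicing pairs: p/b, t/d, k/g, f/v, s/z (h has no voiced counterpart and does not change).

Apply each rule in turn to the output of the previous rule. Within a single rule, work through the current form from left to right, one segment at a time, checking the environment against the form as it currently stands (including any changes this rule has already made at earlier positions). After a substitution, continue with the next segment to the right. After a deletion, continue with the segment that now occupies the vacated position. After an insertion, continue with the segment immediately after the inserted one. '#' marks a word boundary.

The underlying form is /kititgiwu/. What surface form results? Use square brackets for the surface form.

1 Velar Fronting: [kititgiwu] → [sititziwu]
2 Final Obstruent Devoicing: no change — [sititziwu]
3 Syncope: [sititziwu] → [sttzwu]
4 Progressive Voicing Assimilation: [sttzwu] → [sttswu]

[sttswu]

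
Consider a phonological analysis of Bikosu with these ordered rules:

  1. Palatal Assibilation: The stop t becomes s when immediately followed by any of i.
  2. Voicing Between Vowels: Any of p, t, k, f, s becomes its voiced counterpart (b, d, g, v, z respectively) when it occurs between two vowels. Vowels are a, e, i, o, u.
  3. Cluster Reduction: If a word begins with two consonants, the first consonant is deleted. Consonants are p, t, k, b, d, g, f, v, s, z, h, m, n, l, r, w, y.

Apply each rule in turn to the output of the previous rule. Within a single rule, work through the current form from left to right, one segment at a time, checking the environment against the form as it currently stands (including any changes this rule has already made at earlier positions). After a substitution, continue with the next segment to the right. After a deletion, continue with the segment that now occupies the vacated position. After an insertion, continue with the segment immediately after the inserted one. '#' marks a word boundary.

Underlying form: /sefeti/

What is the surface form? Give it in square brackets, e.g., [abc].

[sevezi]

1 Palatal Assibilation: [sefeti] → [sefesi]
2 Voicing Between Vowels: [sefesi] → [sevezi]
3 Cluster Reduction: no change — [sevezi]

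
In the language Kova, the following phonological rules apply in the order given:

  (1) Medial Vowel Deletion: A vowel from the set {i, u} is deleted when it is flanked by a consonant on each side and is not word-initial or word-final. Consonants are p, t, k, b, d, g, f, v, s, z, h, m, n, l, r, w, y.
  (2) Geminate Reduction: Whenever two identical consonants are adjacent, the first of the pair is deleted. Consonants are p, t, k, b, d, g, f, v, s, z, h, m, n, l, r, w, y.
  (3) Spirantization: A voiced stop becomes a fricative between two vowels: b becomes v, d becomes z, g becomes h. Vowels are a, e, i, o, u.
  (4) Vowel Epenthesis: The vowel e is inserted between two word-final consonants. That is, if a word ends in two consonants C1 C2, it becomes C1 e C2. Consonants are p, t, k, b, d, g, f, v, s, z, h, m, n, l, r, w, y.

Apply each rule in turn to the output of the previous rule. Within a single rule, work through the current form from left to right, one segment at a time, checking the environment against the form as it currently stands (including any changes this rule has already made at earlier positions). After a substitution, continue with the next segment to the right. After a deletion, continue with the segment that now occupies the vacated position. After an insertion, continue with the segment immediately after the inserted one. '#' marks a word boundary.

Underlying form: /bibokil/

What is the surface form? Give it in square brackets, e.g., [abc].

(1) Medial Vowel Deletion: [bibokil] → [bbokl]
(2) Geminate Reduction: [bbokl] → [bokl]
(3) Spirantization: no change — [bokl]
(4) Vowel Epenthesis: [bokl] → [bokel]

[bokel]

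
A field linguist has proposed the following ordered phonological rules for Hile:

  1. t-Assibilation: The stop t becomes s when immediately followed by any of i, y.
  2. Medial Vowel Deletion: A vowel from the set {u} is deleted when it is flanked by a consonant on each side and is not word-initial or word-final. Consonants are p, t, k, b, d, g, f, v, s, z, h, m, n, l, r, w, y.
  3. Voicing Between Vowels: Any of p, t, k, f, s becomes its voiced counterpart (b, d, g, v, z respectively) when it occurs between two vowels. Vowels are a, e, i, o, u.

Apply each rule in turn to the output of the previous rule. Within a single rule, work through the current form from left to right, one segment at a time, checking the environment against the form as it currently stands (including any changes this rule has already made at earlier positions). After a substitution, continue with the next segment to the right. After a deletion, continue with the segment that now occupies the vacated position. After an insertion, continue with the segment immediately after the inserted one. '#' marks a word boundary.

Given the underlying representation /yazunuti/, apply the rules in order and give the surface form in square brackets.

1 t-Assibilation: [yazunuti] → [yazunusi]
2 Medial Vowel Deletion: [yazunusi] → [yaznsi]
3 Voicing Between Vowels: no change — [yaznsi]

[yaznsi]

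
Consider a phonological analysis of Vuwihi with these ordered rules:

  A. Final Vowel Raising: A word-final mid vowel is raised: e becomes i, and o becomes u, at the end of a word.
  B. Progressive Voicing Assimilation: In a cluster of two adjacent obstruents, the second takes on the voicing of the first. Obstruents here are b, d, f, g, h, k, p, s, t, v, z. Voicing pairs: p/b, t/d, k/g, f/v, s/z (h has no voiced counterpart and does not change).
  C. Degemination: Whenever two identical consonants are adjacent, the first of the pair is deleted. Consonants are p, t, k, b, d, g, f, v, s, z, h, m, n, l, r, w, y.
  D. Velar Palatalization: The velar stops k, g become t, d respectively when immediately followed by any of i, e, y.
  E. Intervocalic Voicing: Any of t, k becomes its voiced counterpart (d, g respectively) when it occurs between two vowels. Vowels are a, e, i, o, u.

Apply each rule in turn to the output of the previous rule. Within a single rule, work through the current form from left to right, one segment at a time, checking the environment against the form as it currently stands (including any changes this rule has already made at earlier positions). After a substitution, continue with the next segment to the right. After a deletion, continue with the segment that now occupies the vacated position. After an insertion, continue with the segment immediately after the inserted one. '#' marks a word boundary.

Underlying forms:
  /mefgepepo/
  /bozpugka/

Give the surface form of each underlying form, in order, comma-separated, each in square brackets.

/mefgepepo/:
  A Final Vowel Raising: [mefgepepo] → [mefgepepu]
  B Progressive Voicing Assimilation: [mefgepepu] → [mefkepepu]
  C Degemination: no change — [mefkepepu]
  D Velar Palatalization: [mefkepepu] → [meftepepu]
  E Intervocalic Voicing: no change — [meftepepu]
/bozpugka/:
  A Final Vowel Raising: no change — [bozpugka]
  B Progressive Voicing Assimilation: [bozpugka] → [bozbugga]
  C Degemination: [bozbugga] → [bozbuga]
  D Velar Palatalization: no change — [bozbuga]
  E Intervocalic Voicing: no change — [bozbuga]

[meftepepu], [bozbuga]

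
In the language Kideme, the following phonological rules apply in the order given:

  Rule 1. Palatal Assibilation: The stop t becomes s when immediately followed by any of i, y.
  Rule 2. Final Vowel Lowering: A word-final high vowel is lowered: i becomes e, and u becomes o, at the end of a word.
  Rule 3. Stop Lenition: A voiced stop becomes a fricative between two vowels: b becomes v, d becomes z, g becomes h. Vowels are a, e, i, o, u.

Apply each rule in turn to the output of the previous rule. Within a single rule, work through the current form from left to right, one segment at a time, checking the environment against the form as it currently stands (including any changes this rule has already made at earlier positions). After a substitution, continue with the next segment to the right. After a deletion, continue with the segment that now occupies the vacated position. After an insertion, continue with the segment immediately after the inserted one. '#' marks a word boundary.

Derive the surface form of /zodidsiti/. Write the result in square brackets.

[zozidsise]

Rule 1 Palatal Assibilation: [zodidsiti] → [zodidsisi]
Rule 2 Final Vowel Lowering: [zodidsisi] → [zodidsise]
Rule 3 Stop Lenition: [zodidsise] → [zozidsise]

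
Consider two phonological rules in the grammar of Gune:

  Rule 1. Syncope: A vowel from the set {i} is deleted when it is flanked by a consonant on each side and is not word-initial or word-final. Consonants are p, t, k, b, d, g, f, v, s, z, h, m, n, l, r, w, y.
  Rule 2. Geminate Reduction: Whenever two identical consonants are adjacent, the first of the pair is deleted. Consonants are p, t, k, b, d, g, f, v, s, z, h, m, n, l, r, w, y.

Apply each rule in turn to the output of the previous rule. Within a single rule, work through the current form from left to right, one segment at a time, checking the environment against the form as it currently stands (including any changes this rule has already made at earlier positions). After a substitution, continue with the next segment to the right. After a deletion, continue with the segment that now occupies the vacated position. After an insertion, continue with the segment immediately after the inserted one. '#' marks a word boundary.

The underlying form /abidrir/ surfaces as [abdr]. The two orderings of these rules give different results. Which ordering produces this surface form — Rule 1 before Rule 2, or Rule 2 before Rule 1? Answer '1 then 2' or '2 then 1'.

Order 1 then 2:
  1 Syncope: [abidrir] → [abdrr]
  2 Geminate Reduction: [abdrr] → [abdr]
  result: [abdr]
Order 2 then 1:
  2 Geminate Reduction: no change — [abidrir]
  1 Syncope: [abidrir] → [abdrr]
  result: [abdrr]

1 then 2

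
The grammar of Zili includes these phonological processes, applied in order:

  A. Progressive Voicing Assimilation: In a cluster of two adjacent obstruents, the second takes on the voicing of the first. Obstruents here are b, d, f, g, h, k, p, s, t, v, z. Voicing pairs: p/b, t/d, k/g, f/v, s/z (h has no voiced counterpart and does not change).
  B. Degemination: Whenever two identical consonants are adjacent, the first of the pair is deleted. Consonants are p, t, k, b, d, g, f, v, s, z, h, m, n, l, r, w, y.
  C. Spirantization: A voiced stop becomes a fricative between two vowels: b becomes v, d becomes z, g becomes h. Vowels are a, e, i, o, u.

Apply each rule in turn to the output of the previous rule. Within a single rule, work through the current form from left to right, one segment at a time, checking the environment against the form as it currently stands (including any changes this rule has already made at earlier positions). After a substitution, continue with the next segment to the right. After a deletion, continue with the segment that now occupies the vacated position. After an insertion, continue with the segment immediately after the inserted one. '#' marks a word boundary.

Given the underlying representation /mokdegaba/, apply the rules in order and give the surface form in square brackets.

[moktehava]

A Progressive Voicing Assimilation: [mokdegaba] → [moktegaba]
B Degemination: no change — [moktegaba]
C Spirantization: [moktegaba] → [moktehava]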